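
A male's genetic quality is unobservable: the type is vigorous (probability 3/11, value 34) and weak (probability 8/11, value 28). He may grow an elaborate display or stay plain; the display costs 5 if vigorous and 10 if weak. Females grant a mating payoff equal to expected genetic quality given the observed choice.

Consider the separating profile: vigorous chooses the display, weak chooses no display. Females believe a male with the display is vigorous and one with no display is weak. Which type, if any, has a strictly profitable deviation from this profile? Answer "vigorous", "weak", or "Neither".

Neither

The display pays 34; no display pays 28.
vigorous: assigned the display, nets 34 − 5 = 29; deviating to no display nets 28.
weak: assigned no display, nets 28; deviating to the display nets 34 − 10 = 24.
Both types strictly prefer their assigned action; no profitable deviation.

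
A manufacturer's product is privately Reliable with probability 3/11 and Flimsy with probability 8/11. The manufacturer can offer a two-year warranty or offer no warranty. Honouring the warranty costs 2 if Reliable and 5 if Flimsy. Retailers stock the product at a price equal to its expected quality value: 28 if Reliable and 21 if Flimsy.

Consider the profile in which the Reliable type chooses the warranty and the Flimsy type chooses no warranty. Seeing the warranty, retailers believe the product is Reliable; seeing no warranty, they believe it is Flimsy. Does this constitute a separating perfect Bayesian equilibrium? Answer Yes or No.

Under these beliefs, the warranty earns price 28 and no warranty earns price 21.
Reliable: the warranty nets 28 − 2 = 26; no warranty nets 21. Reliable prefers the warranty.
Flimsy: the warranty nets 28 − 5 = 23; no warranty nets 21. Flimsy would deviate to the warranty.
Flimsy has a profitable deviation, so the profile is not an equilibrium.

No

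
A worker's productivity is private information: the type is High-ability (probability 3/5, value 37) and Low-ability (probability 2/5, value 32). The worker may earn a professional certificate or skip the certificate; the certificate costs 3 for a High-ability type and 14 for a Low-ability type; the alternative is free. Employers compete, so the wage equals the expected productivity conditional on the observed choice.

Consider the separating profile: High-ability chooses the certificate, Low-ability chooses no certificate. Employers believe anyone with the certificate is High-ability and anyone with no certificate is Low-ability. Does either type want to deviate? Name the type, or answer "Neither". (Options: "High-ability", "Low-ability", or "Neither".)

The certificate pays 37; no certificate pays 32.
High-ability: assigned the certificate, nets 37 − 3 = 34; deviating to no certificate nets 32.
Low-ability: assigned no certificate, nets 32; deviating to the certificate nets 37 − 14 = 23.
Both types strictly prefer their assigned action; no profitable deviation.

Neither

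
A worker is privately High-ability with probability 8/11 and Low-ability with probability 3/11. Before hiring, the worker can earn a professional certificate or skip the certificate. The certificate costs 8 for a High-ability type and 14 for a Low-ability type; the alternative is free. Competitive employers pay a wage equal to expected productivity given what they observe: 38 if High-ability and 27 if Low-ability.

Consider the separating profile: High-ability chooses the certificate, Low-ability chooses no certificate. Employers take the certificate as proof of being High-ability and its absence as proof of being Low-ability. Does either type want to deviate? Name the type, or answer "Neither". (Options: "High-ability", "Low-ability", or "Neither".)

Neither

The certificate pays 38; no certificate pays 27.
High-ability: assigned the certificate, nets 38 − 8 = 30; deviating to no certificate nets 27.
Low-ability: assigned no certificate, nets 27; deviating to the certificate nets 38 − 14 = 24.
Both types strictly prefer their assigned action; no profitable deviation.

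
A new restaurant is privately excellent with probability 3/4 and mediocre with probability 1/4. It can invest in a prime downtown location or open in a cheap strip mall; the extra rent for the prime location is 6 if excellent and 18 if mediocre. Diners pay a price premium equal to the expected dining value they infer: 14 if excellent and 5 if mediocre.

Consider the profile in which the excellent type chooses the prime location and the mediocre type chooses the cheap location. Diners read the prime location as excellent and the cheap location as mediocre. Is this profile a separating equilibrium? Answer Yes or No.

Yes

Under these beliefs, the prime location earns price premium 14 and the cheap location earns price premium 5.
excellent: the prime location nets 14 − 6 = 8; the cheap location nets 5. excellent prefers the prime location.
mediocre: the prime location nets 14 − 18 = -4; the cheap location nets 5. mediocre prefers the cheap location.
Neither type deviates, so the separating profile is an equilibrium.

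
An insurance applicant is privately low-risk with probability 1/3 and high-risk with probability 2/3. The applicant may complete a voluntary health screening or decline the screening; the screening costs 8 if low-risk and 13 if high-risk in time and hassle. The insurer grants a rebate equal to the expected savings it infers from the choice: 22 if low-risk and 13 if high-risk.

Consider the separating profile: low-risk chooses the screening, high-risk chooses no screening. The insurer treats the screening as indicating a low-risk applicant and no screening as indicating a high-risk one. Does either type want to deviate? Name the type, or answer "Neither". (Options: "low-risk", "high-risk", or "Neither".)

The screening pays 22; no screening pays 13.
low-risk: assigned the screening, nets 22 − 8 = 14; deviating to no screening nets 13.
high-risk: assigned no screening, nets 13; deviating to the screening nets 22 − 13 = 9.
Both types strictly prefer their assigned action; no profitable deviation.

Neither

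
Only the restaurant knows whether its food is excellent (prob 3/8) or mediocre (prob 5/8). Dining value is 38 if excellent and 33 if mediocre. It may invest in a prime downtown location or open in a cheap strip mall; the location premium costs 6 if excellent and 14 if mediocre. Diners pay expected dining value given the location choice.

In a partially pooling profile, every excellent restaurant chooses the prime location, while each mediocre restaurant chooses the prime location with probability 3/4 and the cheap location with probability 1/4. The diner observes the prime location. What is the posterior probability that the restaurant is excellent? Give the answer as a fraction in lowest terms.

4/9

P(the prime location) = (3/8)·1 + (5/8)·(3/4) = 27/32.
By Bayes' rule, P(excellent | the prime location) = (3/8) / (27/32) = 4/9.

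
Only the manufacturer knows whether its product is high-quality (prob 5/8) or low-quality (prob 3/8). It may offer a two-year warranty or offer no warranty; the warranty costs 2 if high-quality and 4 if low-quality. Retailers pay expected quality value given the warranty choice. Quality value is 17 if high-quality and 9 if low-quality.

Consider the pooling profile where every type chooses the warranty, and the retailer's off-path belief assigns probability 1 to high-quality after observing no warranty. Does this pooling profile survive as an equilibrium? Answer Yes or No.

On path, the retailer holds the prior and pays 5/8·17 + 3/8·9 = 14. Off path (no warranty), believing high-quality, it pays 17.
high-quality: the warranty nets 14 − 2 = 12; no warranty nets 17. high-quality would deviate.
low-quality: the warranty nets 14 − 4 = 10; no warranty nets 17. low-quality would deviate.
A type deviates, so pooling fails.

No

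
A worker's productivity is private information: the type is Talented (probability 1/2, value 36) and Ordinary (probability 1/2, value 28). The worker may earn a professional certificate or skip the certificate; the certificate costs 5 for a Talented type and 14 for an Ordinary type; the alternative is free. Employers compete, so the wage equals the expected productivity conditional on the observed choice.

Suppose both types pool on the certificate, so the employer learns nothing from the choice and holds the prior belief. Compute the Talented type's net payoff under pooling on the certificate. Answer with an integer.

Pooled wage = 1/2·36 + 1/2·28 = 32.
Talented pays cost 5 for the certificate, so net payoff = 32 − 5 = 27.

27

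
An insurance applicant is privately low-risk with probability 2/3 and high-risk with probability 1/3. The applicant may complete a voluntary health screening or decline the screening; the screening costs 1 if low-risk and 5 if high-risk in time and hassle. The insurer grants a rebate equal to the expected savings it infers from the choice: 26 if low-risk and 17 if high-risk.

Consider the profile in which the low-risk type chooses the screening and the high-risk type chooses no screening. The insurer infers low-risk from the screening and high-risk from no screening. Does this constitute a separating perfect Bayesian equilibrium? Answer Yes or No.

No

Under these beliefs, the screening earns rebate 26 and no screening earns rebate 17.
low-risk: the screening nets 26 − 1 = 25; no screening nets 17. low-risk prefers the screening.
high-risk: the screening nets 26 − 5 = 21; no screening nets 17. high-risk would deviate to the screening.
high-risk has a profitable deviation, so the profile is not an equilibrium.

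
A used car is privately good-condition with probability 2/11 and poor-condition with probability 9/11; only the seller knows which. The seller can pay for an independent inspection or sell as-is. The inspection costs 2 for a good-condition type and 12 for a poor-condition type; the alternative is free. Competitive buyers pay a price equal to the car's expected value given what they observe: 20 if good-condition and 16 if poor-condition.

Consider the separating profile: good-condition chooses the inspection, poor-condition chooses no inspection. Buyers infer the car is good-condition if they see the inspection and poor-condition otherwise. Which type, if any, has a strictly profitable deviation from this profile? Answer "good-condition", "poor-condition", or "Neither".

Neither

The inspection pays 20; no inspection pays 16.
good-condition: assigned the inspection, nets 20 − 2 = 18; deviating to no inspection nets 16.
poor-condition: assigned no inspection, nets 16; deviating to the inspection nets 20 − 12 = 8.
Both types strictly prefer their assigned action; no profitable deviation.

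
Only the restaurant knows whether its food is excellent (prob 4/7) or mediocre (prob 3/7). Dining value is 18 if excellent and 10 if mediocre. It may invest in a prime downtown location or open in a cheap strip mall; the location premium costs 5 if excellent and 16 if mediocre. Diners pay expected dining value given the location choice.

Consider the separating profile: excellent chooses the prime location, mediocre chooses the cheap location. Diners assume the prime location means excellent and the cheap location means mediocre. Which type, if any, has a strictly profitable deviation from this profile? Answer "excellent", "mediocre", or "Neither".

The prime location pays 18; the cheap location pays 10.
excellent: assigned the prime location, nets 18 − 5 = 13; deviating to the cheap location nets 10.
mediocre: assigned the cheap location, nets 10; deviating to the prime location nets 18 − 16 = 2.
Both types strictly prefer their assigned action; no profitable deviation.

Neither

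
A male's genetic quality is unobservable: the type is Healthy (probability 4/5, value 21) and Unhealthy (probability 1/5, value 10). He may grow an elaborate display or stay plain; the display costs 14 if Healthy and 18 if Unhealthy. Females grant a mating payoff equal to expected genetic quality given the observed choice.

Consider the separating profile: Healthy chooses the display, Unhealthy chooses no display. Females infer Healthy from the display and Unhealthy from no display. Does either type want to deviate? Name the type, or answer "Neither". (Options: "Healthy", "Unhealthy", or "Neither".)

The display pays 21; no display pays 10.
Healthy: assigned the display, nets 21 − 14 = 7; deviating to no display nets 10.
Unhealthy: assigned no display, nets 10; deviating to the display nets 21 − 18 = 3.
The Healthy type gains 3 by deviating.

Healthy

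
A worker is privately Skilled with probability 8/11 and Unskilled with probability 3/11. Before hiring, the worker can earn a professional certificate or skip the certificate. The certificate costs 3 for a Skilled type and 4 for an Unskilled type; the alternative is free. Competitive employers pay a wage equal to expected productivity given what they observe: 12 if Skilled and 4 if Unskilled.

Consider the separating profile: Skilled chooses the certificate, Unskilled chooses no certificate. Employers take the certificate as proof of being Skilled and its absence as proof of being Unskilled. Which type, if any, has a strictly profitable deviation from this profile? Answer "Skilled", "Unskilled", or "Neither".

The certificate pays 12; no certificate pays 4.
Skilled: assigned the certificate, nets 12 − 3 = 9; deviating to no certificate nets 4.
Unskilled: assigned no certificate, nets 4; deviating to the certificate nets 12 − 4 = 8.
The Unskilled type gains 4 by deviating.

Unskilled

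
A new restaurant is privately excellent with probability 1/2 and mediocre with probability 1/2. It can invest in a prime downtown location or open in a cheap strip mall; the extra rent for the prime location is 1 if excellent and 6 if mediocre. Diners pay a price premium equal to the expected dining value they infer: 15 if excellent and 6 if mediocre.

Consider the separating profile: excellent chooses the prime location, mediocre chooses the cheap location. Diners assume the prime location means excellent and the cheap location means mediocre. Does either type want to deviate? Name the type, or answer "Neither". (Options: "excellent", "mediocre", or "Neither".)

The prime location pays 15; the cheap location pays 6.
excellent: assigned the prime location, nets 15 − 1 = 14; deviating to the cheap location nets 6.
mediocre: assigned the cheap location, nets 6; deviating to the prime location nets 15 − 6 = 9.
The mediocre type gains 3 by deviating.

mediocre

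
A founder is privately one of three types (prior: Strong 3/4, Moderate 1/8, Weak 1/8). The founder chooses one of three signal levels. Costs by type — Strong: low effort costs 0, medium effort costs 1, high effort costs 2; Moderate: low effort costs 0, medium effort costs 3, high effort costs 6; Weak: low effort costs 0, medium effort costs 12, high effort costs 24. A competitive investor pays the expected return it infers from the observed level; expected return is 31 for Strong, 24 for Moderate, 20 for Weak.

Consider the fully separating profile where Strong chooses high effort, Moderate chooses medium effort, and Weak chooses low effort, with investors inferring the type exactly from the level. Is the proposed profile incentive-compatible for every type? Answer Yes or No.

No

Separating valuations: high effort → 31, medium effort → 24, low effort → 20.
Strong (assigned high effort): low effort: 20 − 0 = 20; medium effort: 24 − 1 = 23; high effort: 31 − 2 = 29. Strong stays.
Moderate (assigned medium effort): low effort: 20 − 0 = 20; medium effort: 24 − 3 = 21; high effort: 31 − 6 = 25. Moderate prefers high effort.
Weak (assigned low effort): low effort: 20 − 0 = 20; medium effort: 24 − 12 = 12; high effort: 31 − 24 = 7. Weak stays.
At least one type deviates; the separating profile fails.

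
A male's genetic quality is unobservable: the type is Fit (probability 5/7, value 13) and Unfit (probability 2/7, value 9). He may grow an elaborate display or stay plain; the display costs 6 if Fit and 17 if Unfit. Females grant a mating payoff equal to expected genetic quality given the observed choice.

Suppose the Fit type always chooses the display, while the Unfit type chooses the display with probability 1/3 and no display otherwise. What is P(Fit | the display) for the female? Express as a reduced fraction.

P(the display) = (5/7)·1 + (2/7)·(1/3) = 17/21.
By Bayes' rule, P(Fit | the display) = (5/7) / (17/21) = 15/17.

15/17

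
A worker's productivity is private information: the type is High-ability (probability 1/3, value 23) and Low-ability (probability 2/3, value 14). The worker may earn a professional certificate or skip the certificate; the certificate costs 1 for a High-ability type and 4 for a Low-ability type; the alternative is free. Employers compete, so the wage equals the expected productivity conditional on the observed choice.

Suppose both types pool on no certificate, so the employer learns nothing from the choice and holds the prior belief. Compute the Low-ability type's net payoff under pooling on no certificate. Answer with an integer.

17

Pooled wage = 1/3·23 + 2/3·14 = 17.
Low-ability pays no cost for no certificate, so net payoff = 17.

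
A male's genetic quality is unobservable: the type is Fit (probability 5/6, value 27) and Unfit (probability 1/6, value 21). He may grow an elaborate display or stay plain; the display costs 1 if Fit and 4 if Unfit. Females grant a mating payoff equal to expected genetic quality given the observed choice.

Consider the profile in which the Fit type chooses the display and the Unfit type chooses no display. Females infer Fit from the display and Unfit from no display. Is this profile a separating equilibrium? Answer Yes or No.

Under these beliefs, the display earns mating payoff 27 and no display earns mating payoff 21.
Fit: the display nets 27 − 1 = 26; no display nets 21. Fit prefers the display.
Unfit: the display nets 27 − 4 = 23; no display nets 21. Unfit would deviate to the display.
Unfit has a profitable deviation, so the profile is not an equilibrium.

No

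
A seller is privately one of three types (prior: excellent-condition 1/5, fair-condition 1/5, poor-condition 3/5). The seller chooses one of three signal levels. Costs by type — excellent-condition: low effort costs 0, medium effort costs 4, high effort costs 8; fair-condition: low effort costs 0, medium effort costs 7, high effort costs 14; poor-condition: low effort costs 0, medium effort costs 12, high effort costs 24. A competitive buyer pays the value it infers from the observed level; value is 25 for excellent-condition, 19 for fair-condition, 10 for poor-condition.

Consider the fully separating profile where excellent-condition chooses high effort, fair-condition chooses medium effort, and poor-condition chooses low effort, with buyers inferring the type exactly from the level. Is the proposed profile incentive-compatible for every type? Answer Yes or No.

Separating prices: high effort → 25, medium effort → 19, low effort → 10.
excellent-condition (assigned high effort): low effort: 10 − 0 = 10; medium effort: 19 − 4 = 15; high effort: 25 − 8 = 17. excellent-condition stays.
fair-condition (assigned medium effort): low effort: 10 − 0 = 10; medium effort: 19 − 7 = 12; high effort: 25 − 14 = 11. fair-condition stays.
poor-condition (assigned low effort): low effort: 10 − 0 = 10; medium effort: 19 − 12 = 7; high effort: 25 − 24 = 1. poor-condition stays.
Every type prefers its assigned level; separation holds.

Yes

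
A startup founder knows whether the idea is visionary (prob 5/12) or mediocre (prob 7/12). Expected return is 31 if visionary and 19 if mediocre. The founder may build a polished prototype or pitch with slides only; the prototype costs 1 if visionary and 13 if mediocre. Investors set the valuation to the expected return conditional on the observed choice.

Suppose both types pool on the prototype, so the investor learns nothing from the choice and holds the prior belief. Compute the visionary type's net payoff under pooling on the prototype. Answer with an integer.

23

Pooled valuation = 5/12·31 + 7/12·19 = 24.
visionary pays cost 1 for the prototype, so net payoff = 24 − 1 = 23.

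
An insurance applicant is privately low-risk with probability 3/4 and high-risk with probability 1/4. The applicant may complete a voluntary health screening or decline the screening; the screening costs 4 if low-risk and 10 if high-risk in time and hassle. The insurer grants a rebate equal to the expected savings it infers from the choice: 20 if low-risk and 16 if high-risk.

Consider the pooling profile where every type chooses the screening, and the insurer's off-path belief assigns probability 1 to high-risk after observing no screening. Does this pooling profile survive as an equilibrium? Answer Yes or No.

No

On path, the insurer holds the prior and pays 3/4·20 + 1/4·16 = 19. Off path (no screening), believing high-risk, it pays 16.
low-risk: the screening nets 19 − 4 = 15; no screening nets 16. low-risk would deviate.
high-risk: the screening nets 19 − 10 = 9; no screening nets 16. high-risk would deviate.
A type deviates, so pooling fails.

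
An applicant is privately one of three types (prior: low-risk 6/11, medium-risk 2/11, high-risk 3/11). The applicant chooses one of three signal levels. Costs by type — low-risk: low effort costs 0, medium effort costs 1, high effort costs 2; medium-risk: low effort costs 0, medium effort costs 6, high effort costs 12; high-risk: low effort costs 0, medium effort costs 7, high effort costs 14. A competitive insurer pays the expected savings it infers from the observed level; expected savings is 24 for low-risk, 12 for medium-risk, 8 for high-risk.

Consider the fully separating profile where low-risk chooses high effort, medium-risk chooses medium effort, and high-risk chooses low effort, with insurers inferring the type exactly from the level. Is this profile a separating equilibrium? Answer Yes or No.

Separating rebates: high effort → 24, medium effort → 12, low effort → 8.
low-risk (assigned high effort): low effort: 8 − 0 = 8; medium effort: 12 − 1 = 11; high effort: 24 − 2 = 22. low-risk stays.
medium-risk (assigned medium effort): low effort: 8 − 0 = 8; medium effort: 12 − 6 = 6; high effort: 24 − 12 = 12. medium-risk prefers high effort.
high-risk (assigned low effort): low effort: 8 − 0 = 8; medium effort: 12 − 7 = 5; high effort: 24 − 14 = 10. high-risk prefers high effort.
At least one type deviates; the separating profile fails.

No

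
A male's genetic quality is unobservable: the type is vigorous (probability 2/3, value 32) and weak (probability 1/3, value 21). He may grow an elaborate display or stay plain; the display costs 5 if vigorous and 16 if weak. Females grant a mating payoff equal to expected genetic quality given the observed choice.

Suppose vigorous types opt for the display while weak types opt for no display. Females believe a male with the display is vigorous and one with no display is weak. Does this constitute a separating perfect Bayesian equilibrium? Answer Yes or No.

Under these beliefs, the display earns mating payoff 32 and no display earns mating payoff 21.
vigorous: the display nets 32 − 5 = 27; no display nets 21. vigorous prefers the display.
weak: the display nets 32 − 16 = 16; no display nets 21. weak prefers no display.
Neither type deviates, so the separating profile is an equilibrium.

Yes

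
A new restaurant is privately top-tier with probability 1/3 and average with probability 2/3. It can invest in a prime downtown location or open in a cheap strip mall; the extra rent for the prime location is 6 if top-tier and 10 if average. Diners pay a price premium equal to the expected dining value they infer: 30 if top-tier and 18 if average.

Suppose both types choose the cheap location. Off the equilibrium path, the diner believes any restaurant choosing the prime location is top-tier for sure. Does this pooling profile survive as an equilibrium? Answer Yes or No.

On path, the diner holds the prior and pays 1/3·30 + 2/3·18 = 22. Off path (the prime location), believing top-tier, it pays 30.
top-tier: the cheap location nets 22; the prime location nets 30 − 6 = 24. top-tier would deviate.
average: the cheap location nets 22; the prime location nets 30 − 10 = 20. average stays.
A type deviates, so pooling fails.

No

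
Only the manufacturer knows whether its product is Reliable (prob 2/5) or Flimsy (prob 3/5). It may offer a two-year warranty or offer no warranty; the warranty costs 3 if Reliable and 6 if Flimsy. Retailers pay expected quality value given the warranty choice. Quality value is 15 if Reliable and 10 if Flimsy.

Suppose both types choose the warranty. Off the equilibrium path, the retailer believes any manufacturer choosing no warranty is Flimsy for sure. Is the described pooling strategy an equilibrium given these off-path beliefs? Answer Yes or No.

On path, the retailer holds the prior and pays 2/5·15 + 3/5·10 = 12. Off path (no warranty), believing Flimsy, it pays 10.
Reliable: the warranty nets 12 − 3 = 9; no warranty nets 10. Reliable would deviate.
Flimsy: the warranty nets 12 − 6 = 6; no warranty nets 10. Flimsy would deviate.
A type deviates, so pooling fails.

No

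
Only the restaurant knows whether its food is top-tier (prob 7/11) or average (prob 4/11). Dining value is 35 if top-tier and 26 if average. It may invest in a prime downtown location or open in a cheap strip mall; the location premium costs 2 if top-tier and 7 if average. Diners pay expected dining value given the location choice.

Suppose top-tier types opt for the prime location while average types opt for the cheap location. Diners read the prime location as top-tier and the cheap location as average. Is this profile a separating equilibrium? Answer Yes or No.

Under these beliefs, the prime location earns price premium 35 and the cheap location earns price premium 26.
top-tier: the prime location nets 35 − 2 = 33; the cheap location nets 26. top-tier prefers the prime location.
average: the prime location nets 35 − 7 = 28; the cheap location nets 26. average would deviate to the prime location.
average has a profitable deviation, so the profile is not an equilibrium.

No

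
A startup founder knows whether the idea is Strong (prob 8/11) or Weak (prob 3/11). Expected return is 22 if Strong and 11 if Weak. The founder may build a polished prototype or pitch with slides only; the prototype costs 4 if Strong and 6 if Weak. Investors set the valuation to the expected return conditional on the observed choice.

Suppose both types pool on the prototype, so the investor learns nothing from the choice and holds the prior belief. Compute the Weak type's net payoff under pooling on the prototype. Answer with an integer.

Pooled valuation = 8/11·22 + 3/11·11 = 19.
Weak pays cost 6 for the prototype, so net payoff = 19 − 6 = 13.

13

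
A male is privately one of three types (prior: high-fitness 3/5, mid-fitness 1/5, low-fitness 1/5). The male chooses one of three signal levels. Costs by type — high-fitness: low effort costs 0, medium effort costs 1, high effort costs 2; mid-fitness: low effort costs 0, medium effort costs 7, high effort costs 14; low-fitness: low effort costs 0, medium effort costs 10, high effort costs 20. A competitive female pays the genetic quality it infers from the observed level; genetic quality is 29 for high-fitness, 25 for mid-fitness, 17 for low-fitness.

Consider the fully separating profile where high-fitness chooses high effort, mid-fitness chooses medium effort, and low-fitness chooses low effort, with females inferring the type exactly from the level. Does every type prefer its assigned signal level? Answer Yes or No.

Separating mating payoffs: high effort → 29, medium effort → 25, low effort → 17.
high-fitness (assigned high effort): low effort: 17 − 0 = 17; medium effort: 25 − 1 = 24; high effort: 29 − 2 = 27. high-fitness stays.
mid-fitness (assigned medium effort): low effort: 17 − 0 = 17; medium effort: 25 − 7 = 18; high effort: 29 − 14 = 15. mid-fitness stays.
low-fitness (assigned low effort): low effort: 17 − 0 = 17; medium effort: 25 − 10 = 15; high effort: 29 − 20 = 9. low-fitness stays.
Every type prefers its assigned level; separation holds.

Yes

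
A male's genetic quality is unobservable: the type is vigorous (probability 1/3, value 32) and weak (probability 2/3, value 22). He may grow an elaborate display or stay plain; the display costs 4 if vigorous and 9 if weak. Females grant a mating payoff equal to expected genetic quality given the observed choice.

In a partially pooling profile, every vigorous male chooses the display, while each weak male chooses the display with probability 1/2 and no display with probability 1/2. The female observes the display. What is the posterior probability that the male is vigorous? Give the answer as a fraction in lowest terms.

P(the display) = (1/3)·1 + (2/3)·(1/2) = 2/3.
By Bayes' rule, P(vigorous | the display) = (1/3) / (2/3) = 1/2.

1/2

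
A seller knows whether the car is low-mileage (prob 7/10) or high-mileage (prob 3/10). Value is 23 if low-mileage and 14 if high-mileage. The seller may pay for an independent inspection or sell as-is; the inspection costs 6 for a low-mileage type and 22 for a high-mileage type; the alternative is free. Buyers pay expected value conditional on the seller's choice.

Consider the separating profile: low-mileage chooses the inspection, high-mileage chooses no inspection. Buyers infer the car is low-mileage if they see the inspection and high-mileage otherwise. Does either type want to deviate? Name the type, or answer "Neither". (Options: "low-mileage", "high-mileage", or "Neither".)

The inspection pays 23; no inspection pays 14.
low-mileage: assigned the inspection, nets 23 − 6 = 17; deviating to no inspection nets 14.
high-mileage: assigned no inspection, nets 14; deviating to the inspection nets 23 − 22 = 1.
Both types strictly prefer their assigned action; no profitable deviation.

Neither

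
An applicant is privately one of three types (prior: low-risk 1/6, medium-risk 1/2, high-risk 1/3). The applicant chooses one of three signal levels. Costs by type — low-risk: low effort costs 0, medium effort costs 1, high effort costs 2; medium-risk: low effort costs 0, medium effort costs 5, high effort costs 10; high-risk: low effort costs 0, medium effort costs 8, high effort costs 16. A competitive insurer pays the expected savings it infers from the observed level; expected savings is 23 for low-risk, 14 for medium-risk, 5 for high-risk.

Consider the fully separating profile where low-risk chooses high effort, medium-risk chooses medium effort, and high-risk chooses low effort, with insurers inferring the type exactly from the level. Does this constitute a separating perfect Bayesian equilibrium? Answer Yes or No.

No

Separating rebates: high effort → 23, medium effort → 14, low effort → 5.
low-risk (assigned high effort): low effort: 5 − 0 = 5; medium effort: 14 − 1 = 13; high effort: 23 − 2 = 21. low-risk stays.
medium-risk (assigned medium effort): low effort: 5 − 0 = 5; medium effort: 14 − 5 = 9; high effort: 23 − 10 = 13. medium-risk prefers high effort.
high-risk (assigned low effort): low effort: 5 − 0 = 5; medium effort: 14 − 8 = 6; high effort: 23 − 16 = 7. high-risk prefers high effort.
At least one type deviates; the separating profile fails.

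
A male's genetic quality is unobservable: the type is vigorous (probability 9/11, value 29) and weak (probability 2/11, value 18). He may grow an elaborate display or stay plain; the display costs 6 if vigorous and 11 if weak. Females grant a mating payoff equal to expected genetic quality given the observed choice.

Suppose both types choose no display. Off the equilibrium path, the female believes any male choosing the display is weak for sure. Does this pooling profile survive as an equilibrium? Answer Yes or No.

On path, the female holds the prior and pays 9/11·29 + 2/11·18 = 27. Off path (the display), believing weak, it pays 18.
vigorous: no display nets 27; the display nets 18 − 6 = 12. vigorous stays.
weak: no display nets 27; the display nets 18 − 11 = 7. weak stays.
No type deviates, so pooling is sustained.

Yes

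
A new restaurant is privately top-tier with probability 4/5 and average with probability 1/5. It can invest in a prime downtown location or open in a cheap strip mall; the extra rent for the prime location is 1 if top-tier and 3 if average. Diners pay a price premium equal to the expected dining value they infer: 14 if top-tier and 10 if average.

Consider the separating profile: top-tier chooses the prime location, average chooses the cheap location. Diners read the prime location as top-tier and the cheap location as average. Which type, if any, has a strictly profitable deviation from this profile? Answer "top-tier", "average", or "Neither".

average

The prime location pays 14; the cheap location pays 10.
top-tier: assigned the prime location, nets 14 − 1 = 13; deviating to the cheap location nets 10.
average: assigned the cheap location, nets 10; deviating to the prime location nets 14 − 3 = 11.
The average type gains 1 by deviating.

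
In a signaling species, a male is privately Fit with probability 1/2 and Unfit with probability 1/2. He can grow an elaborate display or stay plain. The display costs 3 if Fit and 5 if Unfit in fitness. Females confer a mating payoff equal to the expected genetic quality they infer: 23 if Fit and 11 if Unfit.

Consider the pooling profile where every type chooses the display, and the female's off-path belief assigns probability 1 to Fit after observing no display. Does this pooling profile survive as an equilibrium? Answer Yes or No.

On path, the female holds the prior and pays 1/2·23 + 1/2·11 = 17. Off path (no display), believing Fit, it pays 23.
Fit: the display nets 17 − 3 = 14; no display nets 23. Fit would deviate.
Unfit: the display nets 17 − 5 = 12; no display nets 23. Unfit would deviate.
A type deviates, so pooling fails.

No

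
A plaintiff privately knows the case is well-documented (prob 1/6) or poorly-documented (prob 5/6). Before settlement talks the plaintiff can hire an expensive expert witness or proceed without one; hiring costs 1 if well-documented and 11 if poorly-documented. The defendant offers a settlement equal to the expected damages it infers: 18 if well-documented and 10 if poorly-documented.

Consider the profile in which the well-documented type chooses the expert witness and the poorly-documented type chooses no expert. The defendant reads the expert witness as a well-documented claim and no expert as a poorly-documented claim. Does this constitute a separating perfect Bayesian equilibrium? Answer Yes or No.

Yes

Under these beliefs, the expert witness earns settlement 18 and no expert earns settlement 10.
well-documented: the expert witness nets 18 − 1 = 17; no expert nets 10. well-documented prefers the expert witness.
poorly-documented: the expert witness nets 18 − 11 = 7; no expert nets 10. poorly-documented prefers no expert.
Neither type deviates, so the separating profile is an equilibrium.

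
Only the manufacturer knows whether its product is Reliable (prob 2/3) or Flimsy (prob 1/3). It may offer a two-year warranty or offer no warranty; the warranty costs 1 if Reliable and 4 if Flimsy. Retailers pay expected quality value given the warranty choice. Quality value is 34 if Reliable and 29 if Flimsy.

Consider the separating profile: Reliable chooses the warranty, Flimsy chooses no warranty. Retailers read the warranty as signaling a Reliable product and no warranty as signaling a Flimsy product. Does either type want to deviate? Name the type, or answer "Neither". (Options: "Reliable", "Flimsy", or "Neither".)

The warranty pays 34; no warranty pays 29.
Reliable: assigned the warranty, nets 34 − 1 = 33; deviating to no warranty nets 29.
Flimsy: assigned no warranty, nets 29; deviating to the warranty nets 34 − 4 = 30.
The Flimsy type gains 1 by deviating.

Flimsy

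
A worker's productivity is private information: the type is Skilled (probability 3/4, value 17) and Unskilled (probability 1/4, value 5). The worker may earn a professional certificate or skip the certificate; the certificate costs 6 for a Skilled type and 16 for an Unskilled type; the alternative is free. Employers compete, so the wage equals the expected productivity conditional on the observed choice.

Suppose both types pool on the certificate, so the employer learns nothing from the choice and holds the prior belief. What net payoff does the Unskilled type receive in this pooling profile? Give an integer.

-2

Pooled wage = 3/4·17 + 1/4·5 = 14.
Unskilled pays cost 16 for the certificate, so net payoff = 14 − 16 = -2.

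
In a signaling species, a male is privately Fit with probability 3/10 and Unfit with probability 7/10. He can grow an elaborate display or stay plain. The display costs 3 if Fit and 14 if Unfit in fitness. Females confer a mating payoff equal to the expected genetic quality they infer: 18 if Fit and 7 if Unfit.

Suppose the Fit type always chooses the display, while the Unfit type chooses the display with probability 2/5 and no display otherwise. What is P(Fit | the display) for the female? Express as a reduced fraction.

15/29

P(the display) = (3/10)·1 + (7/10)·(2/5) = 29/50.
By Bayes' rule, P(Fit | the display) = (3/10) / (29/50) = 15/29.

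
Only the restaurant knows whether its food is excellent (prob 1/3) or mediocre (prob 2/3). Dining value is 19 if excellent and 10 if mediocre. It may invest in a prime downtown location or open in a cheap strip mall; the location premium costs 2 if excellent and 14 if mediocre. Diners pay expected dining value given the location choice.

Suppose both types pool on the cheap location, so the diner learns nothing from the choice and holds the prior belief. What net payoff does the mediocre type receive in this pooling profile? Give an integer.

13

Pooled price premium = 1/3·19 + 2/3·10 = 13.
mediocre pays no cost for the cheap location, so net payoff = 13.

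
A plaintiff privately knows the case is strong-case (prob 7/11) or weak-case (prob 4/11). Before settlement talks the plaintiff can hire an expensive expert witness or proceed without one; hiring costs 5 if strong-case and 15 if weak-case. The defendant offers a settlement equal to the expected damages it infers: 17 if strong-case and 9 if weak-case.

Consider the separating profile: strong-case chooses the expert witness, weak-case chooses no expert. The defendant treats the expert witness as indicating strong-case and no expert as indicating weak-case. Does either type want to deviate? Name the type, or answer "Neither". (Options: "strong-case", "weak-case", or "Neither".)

The expert witness pays 17; no expert pays 9.
strong-case: assigned the expert witness, nets 17 − 5 = 12; deviating to no expert nets 9.
weak-case: assigned no expert, nets 9; deviating to the expert witness nets 17 − 15 = 2.
Both types strictly prefer their assigned action; no profitable deviation.

Neither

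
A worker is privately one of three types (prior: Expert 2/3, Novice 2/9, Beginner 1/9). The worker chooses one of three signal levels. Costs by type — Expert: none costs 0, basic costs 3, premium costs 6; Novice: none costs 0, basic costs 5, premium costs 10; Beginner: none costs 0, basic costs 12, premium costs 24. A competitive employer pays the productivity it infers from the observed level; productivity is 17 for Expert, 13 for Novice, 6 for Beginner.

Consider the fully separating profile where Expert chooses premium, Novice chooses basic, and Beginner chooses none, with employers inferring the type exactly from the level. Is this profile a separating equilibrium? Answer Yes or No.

Yes

Separating wages: premium → 17, basic → 13, none → 6.
Expert (assigned premium): none: 6 − 0 = 6; basic: 13 − 3 = 10; premium: 17 − 6 = 11. Expert stays.
Novice (assigned basic): none: 6 − 0 = 6; basic: 13 − 5 = 8; premium: 17 − 10 = 7. Novice stays.
Beginner (assigned none): none: 6 − 0 = 6; basic: 13 − 12 = 1; premium: 17 − 24 = -7. Beginner stays.
Every type prefers its assigned level; separation holds.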